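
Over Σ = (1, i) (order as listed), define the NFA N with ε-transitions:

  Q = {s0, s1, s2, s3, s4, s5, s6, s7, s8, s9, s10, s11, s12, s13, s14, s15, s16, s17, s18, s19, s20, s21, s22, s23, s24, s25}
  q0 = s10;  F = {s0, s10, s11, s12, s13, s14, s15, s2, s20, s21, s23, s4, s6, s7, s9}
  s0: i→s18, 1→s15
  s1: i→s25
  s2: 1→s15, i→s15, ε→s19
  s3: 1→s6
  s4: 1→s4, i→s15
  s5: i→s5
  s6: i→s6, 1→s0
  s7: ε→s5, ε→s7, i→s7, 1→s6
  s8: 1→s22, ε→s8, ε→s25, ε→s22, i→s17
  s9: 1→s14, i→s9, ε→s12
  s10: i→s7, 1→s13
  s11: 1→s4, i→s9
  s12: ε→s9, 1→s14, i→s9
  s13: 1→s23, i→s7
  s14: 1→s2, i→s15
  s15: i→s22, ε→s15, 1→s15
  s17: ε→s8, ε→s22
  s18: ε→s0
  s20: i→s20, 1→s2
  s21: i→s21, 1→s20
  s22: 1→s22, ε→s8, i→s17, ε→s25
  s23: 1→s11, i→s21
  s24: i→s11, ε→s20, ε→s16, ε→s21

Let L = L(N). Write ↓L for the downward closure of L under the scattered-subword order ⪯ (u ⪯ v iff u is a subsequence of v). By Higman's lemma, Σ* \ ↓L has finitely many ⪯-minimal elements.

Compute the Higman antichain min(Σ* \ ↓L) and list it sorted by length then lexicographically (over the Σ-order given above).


A = [i111i, 1111ii].

|Q|=26, |F|=15, |δ|=55 (17 ε).
min D↑ (15 st, q0=0, F={14}): 0:1→1,i→2 1:1→3,i→2 2:1→4,i→2 3:1→5,i→6 4:1→7,i→4 5:1→8,i→9 6:1→10,i→6 7:1→11,i→7 8:1→8,i→11 9:1→12,i→9 10:1→13,i→10 11:1→11,i→14 12:1→13,i→11 13:1→11,i→11 14:1→14,i→14.
'i111i': |S_i|=[22, 17, 12, 9, 5, 4] end={s17,s22,s25,s8} rej; 5/5 single-dels accept.
'1111ii': |S_i|=[22, 21, 18, 15, 9, 5, 4] end={s17,s22,s25,s8} ∉↓L; 6/6 del acc.
2 obstructions.


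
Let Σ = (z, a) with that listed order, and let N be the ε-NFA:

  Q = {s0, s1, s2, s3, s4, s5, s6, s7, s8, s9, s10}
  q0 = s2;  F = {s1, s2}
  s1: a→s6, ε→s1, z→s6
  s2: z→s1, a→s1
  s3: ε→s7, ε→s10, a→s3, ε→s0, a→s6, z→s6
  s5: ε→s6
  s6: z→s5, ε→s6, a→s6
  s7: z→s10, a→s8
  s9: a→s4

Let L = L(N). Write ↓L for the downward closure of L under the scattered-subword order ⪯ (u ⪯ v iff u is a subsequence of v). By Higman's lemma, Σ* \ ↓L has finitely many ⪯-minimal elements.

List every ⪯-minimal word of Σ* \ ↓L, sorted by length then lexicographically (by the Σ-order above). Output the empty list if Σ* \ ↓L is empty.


|Q|=11, |F|=2, |δ|=18 (6 ε).
min D↑ (3 st, q0=0, F={2}): 0:z→1,a→1 1:z→2,a→2 2:z→2,a→2.
'zz': run [4, 3, 2] end={s5,s6} — reject; 2/2 single-dels accept.
'za': |S_i|=[4, 3, 2] end={s5,s6} rej; 2/2 del acc.
'az': run [4, 3, 2] end={s5,s6} ∉↓L; 2/2 deletions ∈↓L.
'aa': run [4, 3, 2] end={s5,s6} rej; 2/2 single-dels accept.
4 minimals (antichain).

Antichain: [zz, za, az, aa].


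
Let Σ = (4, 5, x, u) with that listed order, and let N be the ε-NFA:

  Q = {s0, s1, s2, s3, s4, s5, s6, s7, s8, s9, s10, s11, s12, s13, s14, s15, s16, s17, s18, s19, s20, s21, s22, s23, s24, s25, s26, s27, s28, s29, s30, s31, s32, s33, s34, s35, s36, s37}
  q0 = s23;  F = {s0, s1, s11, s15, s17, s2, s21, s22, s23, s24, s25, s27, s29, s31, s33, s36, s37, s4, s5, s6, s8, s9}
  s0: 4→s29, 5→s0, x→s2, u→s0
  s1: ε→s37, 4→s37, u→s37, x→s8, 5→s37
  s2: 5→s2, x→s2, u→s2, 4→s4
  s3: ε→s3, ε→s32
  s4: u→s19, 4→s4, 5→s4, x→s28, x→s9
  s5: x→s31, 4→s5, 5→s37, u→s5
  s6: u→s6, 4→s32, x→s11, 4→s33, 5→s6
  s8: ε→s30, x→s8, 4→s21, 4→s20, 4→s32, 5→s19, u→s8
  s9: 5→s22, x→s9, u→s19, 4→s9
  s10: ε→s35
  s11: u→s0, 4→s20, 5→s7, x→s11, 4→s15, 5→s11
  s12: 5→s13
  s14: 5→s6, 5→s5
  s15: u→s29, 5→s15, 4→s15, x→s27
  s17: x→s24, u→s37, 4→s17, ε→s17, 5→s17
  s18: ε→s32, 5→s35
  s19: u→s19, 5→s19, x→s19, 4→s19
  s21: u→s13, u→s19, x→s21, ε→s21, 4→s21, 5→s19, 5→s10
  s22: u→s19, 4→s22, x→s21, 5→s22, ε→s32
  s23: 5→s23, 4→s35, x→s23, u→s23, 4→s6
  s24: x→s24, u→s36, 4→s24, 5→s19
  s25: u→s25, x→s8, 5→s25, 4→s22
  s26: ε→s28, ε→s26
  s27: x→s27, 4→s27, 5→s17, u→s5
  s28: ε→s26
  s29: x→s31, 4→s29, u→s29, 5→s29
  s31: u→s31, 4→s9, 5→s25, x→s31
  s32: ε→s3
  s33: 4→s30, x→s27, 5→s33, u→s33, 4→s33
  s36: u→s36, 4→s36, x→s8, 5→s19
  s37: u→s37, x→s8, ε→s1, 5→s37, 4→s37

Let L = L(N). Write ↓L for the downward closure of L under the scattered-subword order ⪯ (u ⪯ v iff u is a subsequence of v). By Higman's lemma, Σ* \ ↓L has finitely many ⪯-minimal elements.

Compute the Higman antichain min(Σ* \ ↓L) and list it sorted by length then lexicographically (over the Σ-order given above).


|Q|=38, |F|=22, |δ|=120 (14 ε).
min D↑ (22 st, q0=0, F={15}): 0:4→1,5→0,x→0,u→0 1:4→2,5→1,x→3,u→1 2:4→2,5→2,x→4,u→2 3:4→5,5→3,x→3,u→6 4:4→4,5→7,x→4,u→8 5:4→5,5→5,x→4,u→9 6:4→9,5→6,x→10,u→6 7:4→7,5→7,x→11,u→12 8:4→8,5→12,x→13,u→8 9:4→9,5→9,x→13,u→9 10:4→14,5→10,x→10,u→10 11:4→11,5→15,x→11,u→16 12:4→12,5→12,x→17,u→12 13:4→18,5→19,x→13,u→13 14:4→14,5→14,x→18,u→15 15:4→15,5→15,x→15,u→15 16:4→16,5→15,x→17,u→16 17:4→20,5→15,x→17,u→17 18:4→18,5→21,x→18,u→15 19:4→21,5→19,x→17,u→19 20:4→20,5→15,x→20,u→15 21:4→21,5→21,x→20,u→15 (ε-aug+det+¬).
'44x5x5': N↓-sim [33, 32, 27, 23, 17, 12, 3] end={s10,s19,s35} — reject; 6/6 single-dels accept.
'4xux4u': N↓-sim [33, 32, 30, 24, 18, 13, 2] end={s13,s19} — reject; 6/6 single-dels accept.
2 minimals (antichain).

A = [44x5x5, 4xux4u].


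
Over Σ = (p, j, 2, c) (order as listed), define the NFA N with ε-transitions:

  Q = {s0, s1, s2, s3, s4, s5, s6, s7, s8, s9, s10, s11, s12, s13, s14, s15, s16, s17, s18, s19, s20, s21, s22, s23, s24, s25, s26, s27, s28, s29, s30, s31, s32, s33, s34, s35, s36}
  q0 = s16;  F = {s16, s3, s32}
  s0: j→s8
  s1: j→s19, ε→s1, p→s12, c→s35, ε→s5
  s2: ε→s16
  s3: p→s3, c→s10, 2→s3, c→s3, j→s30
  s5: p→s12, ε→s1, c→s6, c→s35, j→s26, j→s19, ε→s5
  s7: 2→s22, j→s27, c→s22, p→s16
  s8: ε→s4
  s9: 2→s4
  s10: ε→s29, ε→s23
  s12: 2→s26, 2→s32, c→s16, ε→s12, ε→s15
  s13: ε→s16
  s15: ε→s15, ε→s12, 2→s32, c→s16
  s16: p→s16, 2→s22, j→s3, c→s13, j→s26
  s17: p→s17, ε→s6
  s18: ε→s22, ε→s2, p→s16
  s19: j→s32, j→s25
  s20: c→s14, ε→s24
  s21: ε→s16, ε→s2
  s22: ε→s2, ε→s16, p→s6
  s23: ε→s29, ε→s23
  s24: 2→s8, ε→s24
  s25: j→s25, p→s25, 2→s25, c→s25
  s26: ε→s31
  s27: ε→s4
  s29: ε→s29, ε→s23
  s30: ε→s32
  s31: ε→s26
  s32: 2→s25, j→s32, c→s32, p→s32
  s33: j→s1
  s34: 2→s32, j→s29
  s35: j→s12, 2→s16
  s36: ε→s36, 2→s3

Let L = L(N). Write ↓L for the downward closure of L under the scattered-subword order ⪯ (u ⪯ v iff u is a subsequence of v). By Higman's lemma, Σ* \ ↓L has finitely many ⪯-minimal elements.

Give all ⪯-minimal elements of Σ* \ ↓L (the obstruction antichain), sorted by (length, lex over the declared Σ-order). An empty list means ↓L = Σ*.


|Q|=37, |F|=3, |δ|=81 (31 ε).
min D↑ (4 st, q0=0, F={3}): 0:p→0,j→1,2→0,c→0 1:p→1,j→2,2→1,c→1 2:p→2,j→2,2→3,c→2 3:p→3,j→3,2→3,c→3 (ε-aug+det+¬).
'jj2': |S_i|=[14, 9, 3, 1] end={s25} — reject; 3/3 single-dels accept.
1 words, ⪯-incomp.

Antichain: [jj2].


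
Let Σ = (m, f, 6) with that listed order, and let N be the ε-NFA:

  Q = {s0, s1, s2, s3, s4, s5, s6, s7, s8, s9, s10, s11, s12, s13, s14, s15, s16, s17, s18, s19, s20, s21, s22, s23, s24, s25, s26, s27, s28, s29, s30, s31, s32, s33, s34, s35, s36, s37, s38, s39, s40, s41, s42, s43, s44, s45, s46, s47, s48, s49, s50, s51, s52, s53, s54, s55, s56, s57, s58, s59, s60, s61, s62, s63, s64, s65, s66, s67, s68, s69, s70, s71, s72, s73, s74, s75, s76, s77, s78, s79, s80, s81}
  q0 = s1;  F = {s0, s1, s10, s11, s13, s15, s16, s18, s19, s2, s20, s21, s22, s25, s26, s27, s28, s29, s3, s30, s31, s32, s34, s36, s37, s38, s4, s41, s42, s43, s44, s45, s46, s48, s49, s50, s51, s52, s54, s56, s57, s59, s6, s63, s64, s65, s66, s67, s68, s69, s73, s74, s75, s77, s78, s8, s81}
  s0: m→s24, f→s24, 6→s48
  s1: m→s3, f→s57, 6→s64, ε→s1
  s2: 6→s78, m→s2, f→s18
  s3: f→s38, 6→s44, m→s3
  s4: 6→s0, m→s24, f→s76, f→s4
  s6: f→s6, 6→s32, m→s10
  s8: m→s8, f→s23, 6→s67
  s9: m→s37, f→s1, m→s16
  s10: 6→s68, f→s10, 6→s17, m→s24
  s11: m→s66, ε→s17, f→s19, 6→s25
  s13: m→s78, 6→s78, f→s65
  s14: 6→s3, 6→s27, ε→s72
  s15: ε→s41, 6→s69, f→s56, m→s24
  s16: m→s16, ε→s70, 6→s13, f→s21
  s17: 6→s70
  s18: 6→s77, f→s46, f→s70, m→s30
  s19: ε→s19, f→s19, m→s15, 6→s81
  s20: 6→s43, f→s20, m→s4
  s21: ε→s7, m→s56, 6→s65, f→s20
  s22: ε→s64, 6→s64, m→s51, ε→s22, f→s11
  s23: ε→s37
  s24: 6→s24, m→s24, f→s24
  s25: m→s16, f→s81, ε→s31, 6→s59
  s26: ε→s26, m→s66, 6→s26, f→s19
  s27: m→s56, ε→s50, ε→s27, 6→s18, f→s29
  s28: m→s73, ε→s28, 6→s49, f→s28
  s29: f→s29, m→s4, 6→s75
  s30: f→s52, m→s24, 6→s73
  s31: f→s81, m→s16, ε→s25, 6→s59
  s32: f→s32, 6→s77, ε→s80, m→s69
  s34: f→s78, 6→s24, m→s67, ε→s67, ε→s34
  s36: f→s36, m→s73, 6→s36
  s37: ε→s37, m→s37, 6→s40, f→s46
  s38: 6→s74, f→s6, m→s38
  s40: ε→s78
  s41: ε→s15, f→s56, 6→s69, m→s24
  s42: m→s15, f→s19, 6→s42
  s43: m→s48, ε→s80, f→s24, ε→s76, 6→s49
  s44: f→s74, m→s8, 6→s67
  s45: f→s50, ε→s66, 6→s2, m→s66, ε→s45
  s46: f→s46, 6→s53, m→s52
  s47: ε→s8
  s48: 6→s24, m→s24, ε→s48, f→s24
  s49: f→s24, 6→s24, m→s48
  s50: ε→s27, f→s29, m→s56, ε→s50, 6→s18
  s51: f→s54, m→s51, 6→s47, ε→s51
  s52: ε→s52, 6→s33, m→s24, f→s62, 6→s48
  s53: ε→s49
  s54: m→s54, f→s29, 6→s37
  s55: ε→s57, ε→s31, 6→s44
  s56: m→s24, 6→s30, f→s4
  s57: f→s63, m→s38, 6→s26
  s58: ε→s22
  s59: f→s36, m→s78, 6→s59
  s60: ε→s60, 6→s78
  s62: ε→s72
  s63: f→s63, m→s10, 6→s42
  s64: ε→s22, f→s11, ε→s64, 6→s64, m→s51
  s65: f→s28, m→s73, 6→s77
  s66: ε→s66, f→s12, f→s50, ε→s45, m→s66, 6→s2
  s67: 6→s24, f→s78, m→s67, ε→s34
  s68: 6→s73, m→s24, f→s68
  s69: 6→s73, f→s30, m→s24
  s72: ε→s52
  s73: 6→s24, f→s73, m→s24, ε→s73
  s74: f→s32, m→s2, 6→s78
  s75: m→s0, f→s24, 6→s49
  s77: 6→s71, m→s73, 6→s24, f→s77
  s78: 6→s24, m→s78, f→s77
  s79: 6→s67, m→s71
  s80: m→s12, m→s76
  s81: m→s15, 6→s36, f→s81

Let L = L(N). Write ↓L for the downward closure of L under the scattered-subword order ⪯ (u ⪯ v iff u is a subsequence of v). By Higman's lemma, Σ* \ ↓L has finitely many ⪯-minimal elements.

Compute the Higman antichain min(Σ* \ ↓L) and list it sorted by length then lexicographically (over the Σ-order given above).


|Q|=82, |F|=57, |δ|=237 (45 ε).
min D↑ (52 st, q0=0, F={24}): 0:m→1,f→2,6→3 1:m→1,f→4,6→5 2:m→4,f→6,6→7 3:m→8,f→9,6→3 4:m→4,f→10,6→11 5:m→12,f→11,6→13 6:m→14,f→6,6→15 7:m→16,f→17,6→7 8:m→8,f→18,6→12 9:m→16,f→17,6→19 10:m→14,f→10,6→20 11:m→21,f→20,6→22 12:m→12,f→23,6→13 13:m→13,f→22,6→24 14:m→24,f→14,6→25 15:m→26,f→17,6→15 16:m→16,f→27,6→21 17:m→26,f→17,6→28 18:m→18,f→29,6→23 19:m→30,f→28,6→31 20:m→32,f→20,6→33 21:m→21,f→34,6→22 22:m→22,f→33,6→24 23:m→23,f→35,6→22 24:m→24,f→24,6→24 25:m→24,f→25,6→36 26:m→24,f→37,6→32 27:m→37,f→29,6→34 28:m→26,f→28,6→38 29:m→39,f→29,6→40 30:m→30,f→41,6→42 31:m→22,f→38,6→31 32:m→24,f→43,6→36 33:m→36,f→33,6→24 34:m→43,f→35,6→33 35:m→44,f→35,6→45 36:m→24,f→36,6→24 37:m→24,f→39,6→43 38:m→36,f→38,6→38 39:m→24,f→39,6→46 40:m→46,f→24,6→45 41:m→37,f→47,6→48 42:m→22,f→48,6→22 43:m→24,f→44,6→36 44:m→24,f→44,6→49 45:m→49,f→24,6→24 46:m→24,f→24,6→49 47:m→39,f→47,6→50 48:m→36,f→51,6→33 49:m→24,f→24,6→24 50:m→49,f→24,6→45 51:m→36,f→51,6→45 (ε-aug+det+¬).
'm666': N↓-sim [72, 58, 39, 13, 2] end={s24,s71} rej; 4/4 single-dels accept.
'ffmm': |S_i|=[72, 62, 44, 20, 1] end={s24} ∉↓L; 4/4 del acc.
'6mff6f': |S_i|=[72, 65, 49, 36, 23, 12, 1] end={s24} rej; 6/6 single-dels accept.
'6f66m6': N↓-sim [72, 65, 55, 42, 25, 8, 2] end={s24,s71} — reject; 6/6 del acc.
4 words, ⪯-incomp.

min(Σ*\↓L) = [m666, ffmm, 6mff6f, 6f66m6].


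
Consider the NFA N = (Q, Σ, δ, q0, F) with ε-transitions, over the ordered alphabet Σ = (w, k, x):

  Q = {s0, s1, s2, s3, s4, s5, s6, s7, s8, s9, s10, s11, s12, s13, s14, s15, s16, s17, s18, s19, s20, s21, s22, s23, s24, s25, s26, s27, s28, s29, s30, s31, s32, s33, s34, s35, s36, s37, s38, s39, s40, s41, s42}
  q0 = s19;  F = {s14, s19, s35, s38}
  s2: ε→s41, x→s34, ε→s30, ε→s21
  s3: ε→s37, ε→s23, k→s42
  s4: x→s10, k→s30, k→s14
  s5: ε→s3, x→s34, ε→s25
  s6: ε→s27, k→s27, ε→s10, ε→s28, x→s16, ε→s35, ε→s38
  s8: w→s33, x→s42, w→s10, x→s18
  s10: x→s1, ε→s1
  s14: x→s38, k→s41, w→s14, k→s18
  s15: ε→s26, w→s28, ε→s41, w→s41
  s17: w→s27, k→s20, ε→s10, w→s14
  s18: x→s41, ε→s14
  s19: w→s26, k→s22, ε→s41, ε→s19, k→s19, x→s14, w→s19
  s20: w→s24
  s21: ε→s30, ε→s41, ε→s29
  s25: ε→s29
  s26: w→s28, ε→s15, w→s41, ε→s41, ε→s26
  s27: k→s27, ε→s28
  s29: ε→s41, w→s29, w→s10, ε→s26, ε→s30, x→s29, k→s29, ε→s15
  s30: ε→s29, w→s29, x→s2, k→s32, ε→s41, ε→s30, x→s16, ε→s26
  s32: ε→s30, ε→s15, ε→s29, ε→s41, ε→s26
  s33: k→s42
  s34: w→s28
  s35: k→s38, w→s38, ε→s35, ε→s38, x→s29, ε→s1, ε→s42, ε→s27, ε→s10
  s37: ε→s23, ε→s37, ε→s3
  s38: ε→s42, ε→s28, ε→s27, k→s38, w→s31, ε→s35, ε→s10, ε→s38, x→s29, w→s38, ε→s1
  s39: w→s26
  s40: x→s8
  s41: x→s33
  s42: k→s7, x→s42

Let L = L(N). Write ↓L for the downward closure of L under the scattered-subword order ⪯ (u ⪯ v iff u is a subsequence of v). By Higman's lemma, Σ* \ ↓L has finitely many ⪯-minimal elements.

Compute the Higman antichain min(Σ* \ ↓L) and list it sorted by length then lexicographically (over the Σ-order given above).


|Q|=43, |F|=4, |δ|=110 (56 ε).
min D↑ (4 st, q0=0, F={3}): 0:w→0,k→0,x→1 1:w→1,k→1,x→2 2:w→2,k→2,x→3 3:w→3,k→3,x→3 (ε-aug+det+¬).
'xxx': |S_i|=[24, 22, 20, 16] end={s1,s10,s15,s16,s2,s21,s26,s28,s29,s30,s32,s33,…} ∉↓L; 3/3 single-dels accept.
1 obstructions.

min(Σ*\↓L) = [xxx].


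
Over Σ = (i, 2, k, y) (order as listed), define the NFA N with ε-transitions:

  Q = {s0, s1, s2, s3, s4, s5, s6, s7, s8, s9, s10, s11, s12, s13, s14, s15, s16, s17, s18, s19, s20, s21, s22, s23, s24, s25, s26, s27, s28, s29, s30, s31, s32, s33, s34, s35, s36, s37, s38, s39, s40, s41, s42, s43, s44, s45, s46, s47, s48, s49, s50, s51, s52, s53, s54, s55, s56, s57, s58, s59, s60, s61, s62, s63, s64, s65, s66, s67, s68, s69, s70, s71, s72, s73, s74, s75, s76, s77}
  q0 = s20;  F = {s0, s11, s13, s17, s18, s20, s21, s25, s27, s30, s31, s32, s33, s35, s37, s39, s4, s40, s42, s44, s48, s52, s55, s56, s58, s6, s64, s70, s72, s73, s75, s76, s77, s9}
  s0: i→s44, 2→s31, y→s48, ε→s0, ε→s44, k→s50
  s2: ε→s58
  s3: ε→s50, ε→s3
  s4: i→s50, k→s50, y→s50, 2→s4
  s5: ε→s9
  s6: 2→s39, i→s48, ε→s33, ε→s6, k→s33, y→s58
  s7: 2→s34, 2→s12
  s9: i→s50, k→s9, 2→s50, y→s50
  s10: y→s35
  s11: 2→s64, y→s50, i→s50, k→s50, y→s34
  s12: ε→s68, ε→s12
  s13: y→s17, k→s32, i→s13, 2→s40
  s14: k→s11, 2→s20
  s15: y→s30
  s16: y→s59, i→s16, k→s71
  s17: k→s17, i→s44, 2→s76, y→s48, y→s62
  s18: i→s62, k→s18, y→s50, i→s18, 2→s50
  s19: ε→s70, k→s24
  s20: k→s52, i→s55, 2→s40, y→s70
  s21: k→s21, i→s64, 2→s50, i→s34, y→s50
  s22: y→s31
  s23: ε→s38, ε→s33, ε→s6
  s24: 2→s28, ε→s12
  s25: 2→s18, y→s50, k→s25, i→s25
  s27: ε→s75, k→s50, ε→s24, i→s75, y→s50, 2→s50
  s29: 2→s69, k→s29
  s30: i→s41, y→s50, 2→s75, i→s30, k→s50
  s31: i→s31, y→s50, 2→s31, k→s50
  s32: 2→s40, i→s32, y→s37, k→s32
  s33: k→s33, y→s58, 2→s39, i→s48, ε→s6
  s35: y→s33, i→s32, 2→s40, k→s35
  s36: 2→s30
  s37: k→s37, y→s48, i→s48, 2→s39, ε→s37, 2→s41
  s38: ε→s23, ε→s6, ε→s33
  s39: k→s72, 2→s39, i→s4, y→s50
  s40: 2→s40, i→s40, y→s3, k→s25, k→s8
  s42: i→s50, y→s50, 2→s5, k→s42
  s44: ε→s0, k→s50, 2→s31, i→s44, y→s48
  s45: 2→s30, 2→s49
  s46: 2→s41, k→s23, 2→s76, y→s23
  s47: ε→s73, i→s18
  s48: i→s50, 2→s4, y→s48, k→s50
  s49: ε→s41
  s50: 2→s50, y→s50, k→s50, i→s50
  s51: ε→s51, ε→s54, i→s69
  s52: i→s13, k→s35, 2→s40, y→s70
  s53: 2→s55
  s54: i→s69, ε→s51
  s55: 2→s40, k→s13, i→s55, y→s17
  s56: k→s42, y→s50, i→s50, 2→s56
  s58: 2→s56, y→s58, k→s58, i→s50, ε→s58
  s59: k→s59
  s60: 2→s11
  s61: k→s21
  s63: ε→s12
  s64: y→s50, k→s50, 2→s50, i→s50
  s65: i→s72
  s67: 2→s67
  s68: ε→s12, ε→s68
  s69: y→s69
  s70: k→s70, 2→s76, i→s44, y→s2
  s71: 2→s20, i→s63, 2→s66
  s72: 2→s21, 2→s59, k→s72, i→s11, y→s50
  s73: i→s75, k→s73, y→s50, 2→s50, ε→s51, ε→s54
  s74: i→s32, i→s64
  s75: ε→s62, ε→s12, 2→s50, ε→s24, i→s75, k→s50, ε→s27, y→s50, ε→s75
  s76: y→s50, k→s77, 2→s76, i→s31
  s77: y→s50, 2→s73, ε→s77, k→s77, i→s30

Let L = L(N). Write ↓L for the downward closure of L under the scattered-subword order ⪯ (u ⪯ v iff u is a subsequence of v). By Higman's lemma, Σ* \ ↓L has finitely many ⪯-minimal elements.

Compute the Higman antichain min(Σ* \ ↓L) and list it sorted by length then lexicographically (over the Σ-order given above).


min(Σ*\↓L) = [2y, yik, yyi, iyyk, 2k22, kkyii].

|Q|=78, |F|=34, |δ|=224 (40 ε).
min D↑ (32 st, q0=0, F={8}): 0:i→1,2→2,k→3,y→4 1:i→1,2→2,k→5,y→6 2:i→2,2→2,k→7,y→8 3:i→5,2→2,k→9,y→4 4:i→10,2→11,k→4,y→12 5:i→5,2→2,k→13,y→6 6:i→10,2→11,k→6,y→14 7:i→7,2→15,k→7,y→8 8:i→8,2→8,k→8,y→8 9:i→13,2→2,k→9,y→16 10:i→10,2→17,k→8,y→14 11:i→17,2→11,k→18,y→8 12:i→8,2→19,k→12,y→12 13:i→13,2→2,k→13,y→20 14:i→8,2→21,k→8,y→14 15:i→15,2→8,k→15,y→8 16:i→14,2→22,k→16,y→12 17:i→17,2→17,k→8,y→8 18:i→23,2→24,k→18,y→8 19:i→8,2→19,k→25,y→8 20:i→14,2→22,k→20,y→14 21:i→8,2→21,k→8,y→8 22:i→21,2→22,k→26,y→8 23:i→23,2→27,k→8,y→8 24:i→27,2→8,k→24,y→8 25:i→8,2→28,k→25,y→8 26:i→29,2→30,k→26,y→8 27:i→27,2→8,k→8,y→8 28:i→8,2→8,k→28,y→8 29:i→8,2→31,k→8,y→8 30:i→31,2→8,k→30,y→8 31:i→8,2→8,k→8,y→8 [Hopcroft].
'2y': |S_i|=[50, 34, 4] end={s3,s34,s50,s69} — reject; 2/2 single-dels accept.
'yik': N↓-sim [50, 40, 19, 1] end={s50} ∉↓L; 3/3 del acc.
'yyi': run [50, 40, 12, 1] end={s50} rej; 3/3 deletions ∈↓L.
'iyyk': run [50, 38, 31, 6, 1] end={s50} ∉↓L; 4/4 single-dels accept.
'2k22': |S_i|=[50, 34, 27, 19, 2] end={s28,s50} — reject; 4/4 del acc.
'kkyii': run [50, 48, 46, 23, 6, 1] end={s50} rej; 5/5 single-dels accept.
6 minimals (antichain).


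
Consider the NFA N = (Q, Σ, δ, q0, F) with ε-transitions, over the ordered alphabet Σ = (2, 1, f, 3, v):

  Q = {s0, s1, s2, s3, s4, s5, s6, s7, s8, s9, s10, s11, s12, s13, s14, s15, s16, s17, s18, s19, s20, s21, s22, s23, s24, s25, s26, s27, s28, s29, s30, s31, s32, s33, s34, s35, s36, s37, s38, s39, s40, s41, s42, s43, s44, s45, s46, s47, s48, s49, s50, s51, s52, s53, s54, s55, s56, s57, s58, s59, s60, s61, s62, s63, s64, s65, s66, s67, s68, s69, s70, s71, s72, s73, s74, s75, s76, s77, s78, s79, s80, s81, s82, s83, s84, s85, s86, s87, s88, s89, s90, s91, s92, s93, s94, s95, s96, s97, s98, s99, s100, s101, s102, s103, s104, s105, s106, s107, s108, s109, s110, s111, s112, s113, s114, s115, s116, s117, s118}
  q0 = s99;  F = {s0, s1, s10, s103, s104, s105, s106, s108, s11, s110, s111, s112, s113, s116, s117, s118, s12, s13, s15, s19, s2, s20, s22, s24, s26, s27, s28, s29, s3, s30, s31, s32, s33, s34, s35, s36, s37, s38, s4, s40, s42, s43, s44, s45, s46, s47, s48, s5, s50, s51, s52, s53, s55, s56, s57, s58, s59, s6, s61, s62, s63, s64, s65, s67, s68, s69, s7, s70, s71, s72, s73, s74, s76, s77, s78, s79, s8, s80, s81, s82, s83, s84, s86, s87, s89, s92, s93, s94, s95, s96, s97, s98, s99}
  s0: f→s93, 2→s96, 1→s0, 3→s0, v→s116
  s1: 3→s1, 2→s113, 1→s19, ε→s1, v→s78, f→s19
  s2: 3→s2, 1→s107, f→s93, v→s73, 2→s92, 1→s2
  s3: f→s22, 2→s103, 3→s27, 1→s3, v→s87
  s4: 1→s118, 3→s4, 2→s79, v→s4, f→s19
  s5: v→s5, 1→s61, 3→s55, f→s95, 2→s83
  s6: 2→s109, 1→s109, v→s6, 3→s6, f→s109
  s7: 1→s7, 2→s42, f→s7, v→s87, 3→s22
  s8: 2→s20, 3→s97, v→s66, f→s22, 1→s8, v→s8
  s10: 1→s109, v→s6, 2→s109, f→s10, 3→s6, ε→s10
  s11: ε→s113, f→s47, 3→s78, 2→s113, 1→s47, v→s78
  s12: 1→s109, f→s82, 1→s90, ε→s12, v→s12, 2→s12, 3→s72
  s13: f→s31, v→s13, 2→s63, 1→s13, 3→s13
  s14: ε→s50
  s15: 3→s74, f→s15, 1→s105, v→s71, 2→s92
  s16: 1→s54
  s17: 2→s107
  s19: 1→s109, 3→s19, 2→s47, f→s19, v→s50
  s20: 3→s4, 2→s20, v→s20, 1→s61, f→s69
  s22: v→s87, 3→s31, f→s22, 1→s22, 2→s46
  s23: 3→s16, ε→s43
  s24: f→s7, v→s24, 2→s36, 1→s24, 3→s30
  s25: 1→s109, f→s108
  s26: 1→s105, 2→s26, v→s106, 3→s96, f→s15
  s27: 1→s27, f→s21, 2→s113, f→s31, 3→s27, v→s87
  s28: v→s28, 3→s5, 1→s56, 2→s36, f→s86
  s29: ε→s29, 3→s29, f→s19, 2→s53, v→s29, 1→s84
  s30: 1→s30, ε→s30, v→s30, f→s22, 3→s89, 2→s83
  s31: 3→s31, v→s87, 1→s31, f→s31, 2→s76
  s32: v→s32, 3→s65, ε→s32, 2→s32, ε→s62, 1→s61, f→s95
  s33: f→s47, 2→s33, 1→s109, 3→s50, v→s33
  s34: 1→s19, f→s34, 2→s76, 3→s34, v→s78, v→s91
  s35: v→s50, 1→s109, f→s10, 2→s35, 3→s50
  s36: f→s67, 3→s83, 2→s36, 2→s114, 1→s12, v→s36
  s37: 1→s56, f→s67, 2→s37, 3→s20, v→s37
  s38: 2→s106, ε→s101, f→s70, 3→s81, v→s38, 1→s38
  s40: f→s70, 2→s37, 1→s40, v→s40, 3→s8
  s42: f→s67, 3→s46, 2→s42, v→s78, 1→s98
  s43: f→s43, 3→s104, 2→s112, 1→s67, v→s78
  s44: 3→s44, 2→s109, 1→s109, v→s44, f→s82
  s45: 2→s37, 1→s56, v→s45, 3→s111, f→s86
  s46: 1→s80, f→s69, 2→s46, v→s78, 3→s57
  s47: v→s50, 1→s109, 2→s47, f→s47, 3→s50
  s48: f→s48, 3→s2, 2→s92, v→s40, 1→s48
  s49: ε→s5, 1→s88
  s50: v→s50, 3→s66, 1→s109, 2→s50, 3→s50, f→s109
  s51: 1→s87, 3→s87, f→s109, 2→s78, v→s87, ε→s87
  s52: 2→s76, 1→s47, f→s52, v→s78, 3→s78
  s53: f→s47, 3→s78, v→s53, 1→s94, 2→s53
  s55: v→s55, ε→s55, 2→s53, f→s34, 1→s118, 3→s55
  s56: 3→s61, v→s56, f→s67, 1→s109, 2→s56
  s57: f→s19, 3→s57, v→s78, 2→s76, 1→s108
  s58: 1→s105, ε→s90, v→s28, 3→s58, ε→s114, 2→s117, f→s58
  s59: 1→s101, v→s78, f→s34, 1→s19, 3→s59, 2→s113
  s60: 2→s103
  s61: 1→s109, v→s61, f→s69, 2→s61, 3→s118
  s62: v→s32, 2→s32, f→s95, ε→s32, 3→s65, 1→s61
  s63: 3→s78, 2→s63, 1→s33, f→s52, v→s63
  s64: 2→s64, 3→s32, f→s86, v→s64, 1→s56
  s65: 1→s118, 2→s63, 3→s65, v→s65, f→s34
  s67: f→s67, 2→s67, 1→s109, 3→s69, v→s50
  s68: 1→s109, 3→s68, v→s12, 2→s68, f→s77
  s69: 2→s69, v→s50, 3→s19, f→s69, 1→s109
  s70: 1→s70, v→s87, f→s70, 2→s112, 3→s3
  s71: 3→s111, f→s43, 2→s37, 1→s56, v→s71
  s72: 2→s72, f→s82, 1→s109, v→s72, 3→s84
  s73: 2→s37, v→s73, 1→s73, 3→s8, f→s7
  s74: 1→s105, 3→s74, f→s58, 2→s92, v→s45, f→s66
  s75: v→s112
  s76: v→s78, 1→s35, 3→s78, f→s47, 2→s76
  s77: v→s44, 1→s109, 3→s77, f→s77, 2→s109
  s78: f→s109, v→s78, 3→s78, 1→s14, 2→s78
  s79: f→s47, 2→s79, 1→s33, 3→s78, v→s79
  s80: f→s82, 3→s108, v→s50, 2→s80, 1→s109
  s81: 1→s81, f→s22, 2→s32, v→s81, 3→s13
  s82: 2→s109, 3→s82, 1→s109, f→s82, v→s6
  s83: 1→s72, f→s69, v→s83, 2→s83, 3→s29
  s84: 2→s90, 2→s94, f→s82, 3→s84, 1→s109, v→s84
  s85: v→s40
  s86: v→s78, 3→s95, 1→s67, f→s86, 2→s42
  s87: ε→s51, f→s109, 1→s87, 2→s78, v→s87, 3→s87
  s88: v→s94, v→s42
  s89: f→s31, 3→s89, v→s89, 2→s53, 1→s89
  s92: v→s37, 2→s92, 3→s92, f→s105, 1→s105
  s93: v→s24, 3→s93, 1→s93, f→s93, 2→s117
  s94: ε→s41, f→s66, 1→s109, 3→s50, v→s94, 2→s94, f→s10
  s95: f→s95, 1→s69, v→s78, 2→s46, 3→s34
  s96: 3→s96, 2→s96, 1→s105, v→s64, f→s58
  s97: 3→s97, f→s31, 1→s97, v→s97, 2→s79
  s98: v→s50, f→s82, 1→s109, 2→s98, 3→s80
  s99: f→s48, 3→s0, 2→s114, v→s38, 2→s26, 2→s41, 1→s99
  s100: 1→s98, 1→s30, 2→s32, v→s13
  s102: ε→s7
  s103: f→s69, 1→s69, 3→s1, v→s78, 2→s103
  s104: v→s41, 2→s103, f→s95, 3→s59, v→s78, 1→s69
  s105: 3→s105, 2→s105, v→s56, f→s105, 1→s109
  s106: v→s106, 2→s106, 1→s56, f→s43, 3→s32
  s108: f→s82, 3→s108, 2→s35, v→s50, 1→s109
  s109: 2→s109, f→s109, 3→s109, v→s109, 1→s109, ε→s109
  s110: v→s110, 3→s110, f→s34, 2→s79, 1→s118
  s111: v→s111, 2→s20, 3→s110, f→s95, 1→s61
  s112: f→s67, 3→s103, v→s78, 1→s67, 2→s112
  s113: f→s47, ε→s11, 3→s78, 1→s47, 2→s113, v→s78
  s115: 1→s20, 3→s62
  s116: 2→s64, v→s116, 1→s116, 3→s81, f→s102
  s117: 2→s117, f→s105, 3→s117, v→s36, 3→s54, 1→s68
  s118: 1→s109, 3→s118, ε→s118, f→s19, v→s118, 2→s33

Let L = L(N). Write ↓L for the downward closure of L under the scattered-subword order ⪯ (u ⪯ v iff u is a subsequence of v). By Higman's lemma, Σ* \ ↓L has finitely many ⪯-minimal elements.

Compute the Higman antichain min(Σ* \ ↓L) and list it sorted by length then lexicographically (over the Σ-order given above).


min(Σ*\↓L) = [211, f2f1, vfvf, 3f21f2, v3323f].

|Q|=119, |F|=93, |δ|=525 (23 ε).
min D↑ (91 st, q0=0, F={16}): 0:2→1,1→0,f→2,3→3,v→4 1:2→1,1→5,f→6,3→7,v→8 2:2→9,1→2,f→2,3→10,v→11 3:2→7,1→3,f→12,3→3,v→13 4:2→8,1→4,f→14,3→15,v→4 5:2→5,1→16,f→5,3→5,v→17 6:2→9,1→5,f→6,3→18,v→19 7:2→7,1→5,f→20,3→7,v→21 8:2→8,1→17,f→22,3→23,v→8 9:2→9,1→5,f→5,3→9,v→24 10:2→9,1→10,f→12,3→10,v→25 11:2→24,1→11,f→14,3→26,v→11 12:2→27,1→12,f→12,3→12,v→28 13:2→21,1→13,f→29,3→15,v→13 14:2→30,1→14,f→14,3→31,v→32 15:2→23,1→15,f→33,3→34,v→15 16:2→16,1→16,f→16,3→16,v→16 17:2→17,1→16,f→35,3→36,v→17 18:2→9,1→5,f→20,3→18,v→37 19:2→24,1→17,f→22,3→38,v→19 20:2→27,1→5,f→20,3→20,v→39 21:2→21,1→17,f→40,3→23,v→21 22:2→30,1→35,f→22,3→41,v→42 23:2→23,1→36,f→43,3→44,v→23 24:2→24,1→17,f→35,3→45,v→24 25:2→24,1→25,f→29,3→26,v→25 26:2→45,1→26,f→33,3→46,v→26 27:2→27,1→47,f→5,3→27,v→48 28:2→48,1→28,f→29,3→49,v→28 29:2→50,1→29,f→29,3→33,v→32 30:2→30,1→35,f→35,3→51,v→42 31:2→51,1→31,f→33,3→52,v→32 32:2→42,1→32,f→16,3→32,v→32 33:2→53,1→33,f→33,3→54,v→32 34:2→55,1→34,f→54,3→34,v→34 35:2→35,1→16,f→35,3→56,v→57 36:2→36,1→16,f→56,3→58,v→36 37:2→24,1→17,f→40,3→38,v→37 38:2→45,1→36,f→43,3→59,v→38 39:2→48,1→17,f→40,3→60,v→39 40:2→50,1→35,f→40,3→43,v→42 41:2→51,1→56,f→43,3→61,v→42 42:2→42,1→57,f→16,3→42,v→42 43:2→53,1→56,f→43,3→62,v→42 44:2→55,1→58,f→62,3→44,v→44 45:2→45,1→36,f→56,3→63,v→45 46:2→64,1→46,f→54,3→46,v→46 47:2→47,1→16,f→65,3→47,v→66 48:2→48,1→66,f→35,3→67,v→48 49:2→67,1→49,f→33,3→68,v→49 50:2→50,1→69,f→35,3→53,v→42 51:2→51,1→56,f→56,3→70,v→42 52:2→71,1→52,f→54,3→52,v→32 53:2→53,1→72,f→56,3→73,v→42 54:2→74,1→54,f→54,3→54,v→32 55:2→55,1→75,f→76,3→42,v→55 56:2→56,1→16,f→56,3→77,v→57 57:2→57,1→16,f→16,3→57,v→57 58:2→75,1→16,f→77,3→58,v→58 59:2→64,1→58,f→62,3→59,v→59 60:2→67,1→36,f→43,3→78,v→60 61:2→71,1→77,f→62,3→61,v→42 62:2→74,1→77,f→62,3→62,v→42 63:2→64,1→58,f→77,3→63,v→63 64:2→64,1→75,f→79,3→42,v→64 65:2→16,1→16,f→65,3→65,v→80 66:2→66,1→16,f→81,3→82,v→66 67:2→67,1→82,f→56,3→83,v→67 68:2→84,1→68,f→54,3→68,v→68 69:2→69,1→16,f→81,3→72,v→57 70:2→71,1→77,f→77,3→70,v→42 71:2→71,1→79,f→79,3→42,v→42 72:2→72,1→16,f→81,3→85,v→57 73:2→74,1→85,f→77,3→73,v→42 74:2→74,1→86,f→79,3→42,v→42 75:2→75,1→16,f→79,3→57,v→75 76:2→74,1→79,f→76,3→42,v→42 77:2→79,1→16,f→77,3→77,v→57 78:2→84,1→58,f→62,3→78,v→78 79:2→79,1→16,f→79,3→57,v→57 80:2→16,1→16,f→81,3→80,v→80 81:2→16,1→16,f→81,3→81,v→87 82:2→82,1→16,f→81,3→88,v→82 83:2→84,1→88,f→77,3→83,v→83 84:2→84,1→89,f→79,3→42,v→84 85:2→86,1→16,f→81,3→85,v→57 86:2→86,1→16,f→90,3→57,v→57 87:2→16,1→16,f→16,3→87,v→87 88:2→89,1→16,f→81,3→88,v→88 89:2→89,1→16,f→90,3→57,v→89 90:2→16,1→16,f→90,3→87,v→87 [Hopcroft].
'211': N↓-sim [105, 78, 30, 2] end={s109,s90} — reject; 3/3 single-dels accept.
'f2f1': |S_i|=[105, 91, 51, 17, 1] end={s109} — reject; 4/4 del acc.
'vfvf': N↓-sim [105, 88, 45, 10, 1] end={s109} — reject; 4/4 deletions ∈↓L.
'3f21f2': N↓-sim [105, 94, 61, 41, 20, 7, 1] end={s109} — reject; 6/6 del acc.
'v3323f': run [105, 88, 64, 45, 20, 6, 1] end={s109} rej; 6/6 deletions ∈↓L.
5 minimals (antichain).


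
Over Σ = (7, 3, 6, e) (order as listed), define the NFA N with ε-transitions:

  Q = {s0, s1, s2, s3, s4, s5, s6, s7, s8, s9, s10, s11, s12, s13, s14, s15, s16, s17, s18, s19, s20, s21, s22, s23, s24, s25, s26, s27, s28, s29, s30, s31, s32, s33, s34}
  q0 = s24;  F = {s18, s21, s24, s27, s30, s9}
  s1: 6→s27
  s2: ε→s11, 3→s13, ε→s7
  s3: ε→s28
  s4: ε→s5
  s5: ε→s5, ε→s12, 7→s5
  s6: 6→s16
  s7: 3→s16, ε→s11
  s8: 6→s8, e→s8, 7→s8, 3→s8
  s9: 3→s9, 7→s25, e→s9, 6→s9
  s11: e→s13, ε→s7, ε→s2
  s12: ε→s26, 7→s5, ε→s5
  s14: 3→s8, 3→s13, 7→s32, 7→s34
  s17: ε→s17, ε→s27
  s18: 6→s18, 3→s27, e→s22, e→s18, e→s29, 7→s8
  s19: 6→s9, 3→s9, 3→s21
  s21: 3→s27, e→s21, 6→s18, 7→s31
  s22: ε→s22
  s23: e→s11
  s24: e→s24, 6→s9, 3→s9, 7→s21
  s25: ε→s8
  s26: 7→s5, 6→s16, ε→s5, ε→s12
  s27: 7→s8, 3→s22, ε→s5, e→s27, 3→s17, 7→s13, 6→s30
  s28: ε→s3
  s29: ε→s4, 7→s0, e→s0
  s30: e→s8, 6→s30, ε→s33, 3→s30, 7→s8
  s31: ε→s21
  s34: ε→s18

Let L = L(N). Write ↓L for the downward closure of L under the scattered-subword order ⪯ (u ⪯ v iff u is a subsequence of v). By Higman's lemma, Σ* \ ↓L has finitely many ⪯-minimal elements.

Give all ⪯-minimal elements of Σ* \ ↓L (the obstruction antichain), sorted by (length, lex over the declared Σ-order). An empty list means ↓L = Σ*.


|Q|=35, |F|=6, |δ|=74 (23 ε).
min D↑ (7 st, q0=0, F={5}): 0:7→1,3→2,6→2,e→0 1:7→1,3→3,6→4,e→1 2:7→5,3→2,6→2,e→2 3:7→5,3→3,6→6,e→3 4:7→5,3→3,6→4,e→4 5:7→5,3→5,6→5,e→5 6:7→5,3→6,6→6,e→5 (ε-aug+det+¬).
'37': run [20, 13, 7] end={s12,s13,s16,s25,s26,s5,s8} rej; 2/2 deletions ∈↓L.
'67': N↓-sim [20, 17, 8] end={s0,s12,s13,s16,s25,s26,s5,s8} — reject; 2/2 deletions ∈↓L.
'736e': |S_i|=[20, 18, 11, 4, 1] end={s8} — reject; 4/4 deletions ∈↓L.
3 minimals (antichain).

Antichain: [37, 67, 736e].


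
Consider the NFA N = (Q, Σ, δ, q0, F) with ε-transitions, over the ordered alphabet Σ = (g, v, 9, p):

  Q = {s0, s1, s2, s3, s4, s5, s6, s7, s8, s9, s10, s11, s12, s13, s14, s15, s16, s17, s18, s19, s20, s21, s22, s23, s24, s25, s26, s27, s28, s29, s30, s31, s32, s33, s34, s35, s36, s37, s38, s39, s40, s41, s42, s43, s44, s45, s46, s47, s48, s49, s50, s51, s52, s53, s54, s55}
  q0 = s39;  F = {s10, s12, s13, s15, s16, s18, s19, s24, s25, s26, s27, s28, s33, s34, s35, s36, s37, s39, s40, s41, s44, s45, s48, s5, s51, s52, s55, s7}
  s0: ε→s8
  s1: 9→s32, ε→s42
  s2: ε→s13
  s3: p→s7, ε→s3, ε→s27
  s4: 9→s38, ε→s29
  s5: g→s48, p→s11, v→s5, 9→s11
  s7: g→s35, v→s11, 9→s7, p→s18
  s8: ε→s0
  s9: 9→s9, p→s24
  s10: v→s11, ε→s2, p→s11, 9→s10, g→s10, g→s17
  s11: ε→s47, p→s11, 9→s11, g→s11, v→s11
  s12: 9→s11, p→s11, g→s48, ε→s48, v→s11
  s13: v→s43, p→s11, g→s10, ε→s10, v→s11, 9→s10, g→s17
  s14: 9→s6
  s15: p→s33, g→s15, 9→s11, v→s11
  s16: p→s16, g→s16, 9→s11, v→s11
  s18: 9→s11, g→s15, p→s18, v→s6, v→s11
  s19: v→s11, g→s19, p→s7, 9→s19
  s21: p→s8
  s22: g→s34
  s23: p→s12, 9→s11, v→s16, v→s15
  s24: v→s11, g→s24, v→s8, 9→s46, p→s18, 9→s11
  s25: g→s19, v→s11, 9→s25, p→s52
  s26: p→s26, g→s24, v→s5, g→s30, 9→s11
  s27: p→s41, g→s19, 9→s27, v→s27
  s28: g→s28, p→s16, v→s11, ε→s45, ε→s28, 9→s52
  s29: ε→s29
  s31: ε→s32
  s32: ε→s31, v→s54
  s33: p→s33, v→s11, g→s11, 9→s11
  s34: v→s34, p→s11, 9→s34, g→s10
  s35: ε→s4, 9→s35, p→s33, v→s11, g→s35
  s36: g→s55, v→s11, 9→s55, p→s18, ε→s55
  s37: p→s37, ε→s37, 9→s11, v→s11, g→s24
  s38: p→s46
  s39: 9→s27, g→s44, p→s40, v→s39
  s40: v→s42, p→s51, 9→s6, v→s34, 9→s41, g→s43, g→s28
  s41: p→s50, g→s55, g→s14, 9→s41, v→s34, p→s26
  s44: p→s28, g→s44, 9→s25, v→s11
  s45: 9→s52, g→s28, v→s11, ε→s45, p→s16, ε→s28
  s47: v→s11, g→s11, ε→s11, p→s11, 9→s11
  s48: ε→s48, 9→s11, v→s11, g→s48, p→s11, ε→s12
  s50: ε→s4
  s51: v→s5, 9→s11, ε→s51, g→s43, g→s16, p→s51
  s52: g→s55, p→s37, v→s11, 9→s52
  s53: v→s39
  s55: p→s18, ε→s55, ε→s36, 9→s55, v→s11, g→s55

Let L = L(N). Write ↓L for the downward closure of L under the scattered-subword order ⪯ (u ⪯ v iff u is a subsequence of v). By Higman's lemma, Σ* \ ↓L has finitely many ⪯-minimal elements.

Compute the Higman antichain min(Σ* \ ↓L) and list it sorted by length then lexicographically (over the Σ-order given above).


Antichain: [gv, pvp, pp9, 9gpgpg].

|Q|=56, |F|=28, |δ|=176 (28 ε).
min D↑ (25 st, q0=0, F={4}): 0:g→1,v→0,9→2,p→3 1:g→1,v→4,9→5,p→6 2:g→7,v→2,9→2,p→8 3:g→6,v→9,9→8,p→10 4:g→4,v→4,9→4,p→4 5:g→7,v→4,9→5,p→11 6:g→6,v→4,9→11,p→12 7:g→7,v→4,9→7,p→13 8:g→14,v→9,9→8,p→15 9:g→16,v→9,9→9,p→4 10:g→12,v→17,9→4,p→10 11:g→14,v→4,9→11,p→18 12:g→12,v→4,9→4,p→12 13:g→19,v→4,9→13,p→20 14:g→14,v→4,9→14,p→20 15:g→21,v→17,9→4,p→15 16:g→16,v→4,9→16,p→4 17:g→22,v→17,9→4,p→4 18:g→21,v→4,9→4,p→18 19:g→19,v→4,9→19,p→23 20:g→24,v→4,9→4,p→20 21:g→21,v→4,9→4,p→20 22:g→22,v→4,9→4,p→4 23:g→4,v→4,9→4,p→23 24:g→24,v→4,9→4,p→23 [Hopcroft].
'gv': |S_i|=[44, 34, 6] end={s0,s11,s43,s47,s6,s8} ∉↓L; 2/2 deletions ∈↓L.
'pvp': N↓-sim [44, 39, 15, 2] end={s11,s47} rej; 3/3 single-dels accept.
'pp9': run [44, 39, 23, 4] end={s11,s38,s46,s47} rej; 3/3 deletions ∈↓L.
'9gpgpg': run [44, 36, 27, 12, 9, 4, 2] end={s11,s47} rej; 6/6 deletions ∈↓L.
4 minimals (antichain).


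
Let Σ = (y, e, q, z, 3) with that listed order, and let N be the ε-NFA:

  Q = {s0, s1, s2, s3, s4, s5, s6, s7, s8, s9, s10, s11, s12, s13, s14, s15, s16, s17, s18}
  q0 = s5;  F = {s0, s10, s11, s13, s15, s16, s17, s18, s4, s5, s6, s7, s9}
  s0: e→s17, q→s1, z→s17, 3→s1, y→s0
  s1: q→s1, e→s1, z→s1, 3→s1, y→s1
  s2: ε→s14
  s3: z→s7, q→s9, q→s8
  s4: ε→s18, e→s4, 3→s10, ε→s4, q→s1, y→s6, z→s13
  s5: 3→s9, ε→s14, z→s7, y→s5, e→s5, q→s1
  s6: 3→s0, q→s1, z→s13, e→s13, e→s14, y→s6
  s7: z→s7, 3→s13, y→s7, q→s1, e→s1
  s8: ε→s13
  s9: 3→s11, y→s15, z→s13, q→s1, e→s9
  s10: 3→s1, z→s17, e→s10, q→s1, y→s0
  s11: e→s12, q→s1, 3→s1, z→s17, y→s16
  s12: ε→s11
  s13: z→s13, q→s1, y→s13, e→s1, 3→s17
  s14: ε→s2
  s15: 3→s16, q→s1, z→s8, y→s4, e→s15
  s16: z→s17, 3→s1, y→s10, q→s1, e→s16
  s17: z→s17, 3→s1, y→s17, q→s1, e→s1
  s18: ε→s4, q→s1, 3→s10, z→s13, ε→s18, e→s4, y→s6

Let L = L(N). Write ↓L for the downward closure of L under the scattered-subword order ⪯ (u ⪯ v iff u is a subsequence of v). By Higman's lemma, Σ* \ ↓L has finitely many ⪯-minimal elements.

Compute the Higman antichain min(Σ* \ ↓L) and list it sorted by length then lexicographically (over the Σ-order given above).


|Q|=19, |F|=13, |δ|=83 (9 ε).
min D↑ (13 st, q0=0, F={1}): 0:y→0,e→0,q→1,z→2,3→3 1:y→1,e→1,q→1,z→1,3→1 2:y→2,e→1,q→1,z→2,3→4 3:y→5,e→3,q→1,z→4,3→6 4:y→4,e→1,q→1,z→4,3→7 5:y→8,e→5,q→1,z→4,3→9 6:y→9,e→6,q→1,z→7,3→1 7:y→7,e→1,q→1,z→7,3→1 8:y→10,e→8,q→1,z→4,3→11 9:y→11,e→9,q→1,z→7,3→1 10:y→10,e→4,q→1,z→4,3→12 11:y→12,e→11,q→1,z→7,3→1 12:y→12,e→7,q→1,z→7,3→1.
'q': run [18, 1] end={s1} — reject; 1/1 single-dels accept.
'ze': |S_i|=[18, 5, 1] end={s1} rej; 2/2 deletions ∈↓L.
'333': run [18, 16, 7, 1] end={s1} — reject; 3/3 single-dels accept.
'3yyyee': N↓-sim [18, 16, 13, 10, 7, 5, 1] end={s1} rej; 6/6 deletions ∈↓L.
4 obstructions.

A = [q, ze, 333, 3yyyee].


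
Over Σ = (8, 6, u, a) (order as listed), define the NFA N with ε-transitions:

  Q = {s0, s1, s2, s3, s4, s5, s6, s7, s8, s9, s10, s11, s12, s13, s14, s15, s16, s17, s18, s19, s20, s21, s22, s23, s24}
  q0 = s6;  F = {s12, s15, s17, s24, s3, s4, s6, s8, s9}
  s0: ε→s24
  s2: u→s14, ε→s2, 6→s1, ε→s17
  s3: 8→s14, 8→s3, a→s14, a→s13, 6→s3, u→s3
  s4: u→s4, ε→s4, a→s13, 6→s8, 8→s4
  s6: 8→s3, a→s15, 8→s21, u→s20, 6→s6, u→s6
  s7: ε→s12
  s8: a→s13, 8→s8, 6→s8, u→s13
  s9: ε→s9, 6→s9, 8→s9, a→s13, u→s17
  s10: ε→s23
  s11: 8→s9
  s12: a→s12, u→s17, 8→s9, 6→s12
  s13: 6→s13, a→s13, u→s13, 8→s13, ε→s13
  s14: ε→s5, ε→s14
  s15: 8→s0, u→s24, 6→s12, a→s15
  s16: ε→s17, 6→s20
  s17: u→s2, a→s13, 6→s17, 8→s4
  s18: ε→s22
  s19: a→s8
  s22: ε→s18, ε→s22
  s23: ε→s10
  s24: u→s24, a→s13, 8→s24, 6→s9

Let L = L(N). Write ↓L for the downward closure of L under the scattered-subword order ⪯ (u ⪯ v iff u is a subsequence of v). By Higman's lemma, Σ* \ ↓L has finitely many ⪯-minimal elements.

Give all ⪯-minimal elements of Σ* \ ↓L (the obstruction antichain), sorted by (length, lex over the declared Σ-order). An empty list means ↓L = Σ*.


Antichain: [8a, aua, a6u86u].

|Q|=25, |F|=9, |δ|=64 (15 ε).
min D↑ (10 st, q0=0, F={3}): 0:8→1,6→0,u→0,a→2 1:8→1,6→1,u→1,a→3 2:8→4,6→5,u→4,a→2 3:8→3,6→3,u→3,a→3 4:8→4,6→6,u→4,a→3 5:8→6,6→5,u→7,a→5 6:8→6,6→6,u→7,a→3 7:8→8,6→7,u→7,a→3 8:8→8,6→9,u→8,a→3 9:8→9,6→9,u→3,a→3.
'8a': N↓-sim [17, 13, 3] end={s13,s14,s5} rej; 2/2 del acc.
'aua': N↓-sim [17, 13, 10, 1] end={s13} — reject; 3/3 del acc.
'a6u86u': |S_i|=[17, 13, 10, 8, 3, 2, 1] end={s13} — reject; 6/6 del acc.
3 words, ⪯-incomp.
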